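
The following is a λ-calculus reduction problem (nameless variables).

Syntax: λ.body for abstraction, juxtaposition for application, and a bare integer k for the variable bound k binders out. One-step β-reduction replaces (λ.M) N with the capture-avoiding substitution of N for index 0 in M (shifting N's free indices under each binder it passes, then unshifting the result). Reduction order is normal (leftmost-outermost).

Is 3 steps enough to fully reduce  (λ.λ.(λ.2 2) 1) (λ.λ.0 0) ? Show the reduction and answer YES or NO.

Answer: YES — reaches normal form λ.λ.0 0 in 3 ≤ 3 steps

Reduction:
  start: (λ.λ.(λ.2 2) 1) (λ.λ.0 0)
  step 1: λ.(λ.(λ.λ.0 0) (λ.λ.0 0)) (λ.λ.0 0)
  step 2: λ.(λ.λ.0 0) (λ.λ.0 0)
  step 3: λ.λ.0 0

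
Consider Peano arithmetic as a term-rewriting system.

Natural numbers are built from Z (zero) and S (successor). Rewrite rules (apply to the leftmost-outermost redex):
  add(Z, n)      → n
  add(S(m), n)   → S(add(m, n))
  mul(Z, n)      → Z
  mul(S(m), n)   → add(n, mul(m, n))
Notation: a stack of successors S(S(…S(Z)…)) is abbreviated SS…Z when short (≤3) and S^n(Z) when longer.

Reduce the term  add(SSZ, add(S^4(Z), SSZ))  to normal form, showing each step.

Answer: normal form = S^8(Z)  (in 8 steps)

Working:
  start: add(SSZ, add(S^4(Z), SSZ))
  →1  S(add(SZ, add(S^4(Z), SSZ)))
  →2  S(S(add(Z, add(S^4(Z), SSZ))))
  →3  S(S(add(S^4(Z), SSZ)))
  →4  S(S(S(add(SSSZ, SSZ))))
  →5  S(S(S(S(add(SSZ, SSZ)))))
  →6  S(S(S(S(S(add(SZ, SSZ))))))
  →7  S(S(S(S(S(S(add(Z, SSZ)))))))
  →8  S^8(Z)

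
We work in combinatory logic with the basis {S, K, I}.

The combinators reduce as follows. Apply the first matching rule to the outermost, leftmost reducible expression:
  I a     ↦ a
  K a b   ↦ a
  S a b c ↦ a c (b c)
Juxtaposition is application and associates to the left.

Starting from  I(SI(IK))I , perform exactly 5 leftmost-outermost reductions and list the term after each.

  start: I(SI(IK))I
  [1] SI(IK)I
  [2] II(IKI)
  [3] I(IKI)
  [4] IKI
  [5] KI

Answer: after 5 steps: KI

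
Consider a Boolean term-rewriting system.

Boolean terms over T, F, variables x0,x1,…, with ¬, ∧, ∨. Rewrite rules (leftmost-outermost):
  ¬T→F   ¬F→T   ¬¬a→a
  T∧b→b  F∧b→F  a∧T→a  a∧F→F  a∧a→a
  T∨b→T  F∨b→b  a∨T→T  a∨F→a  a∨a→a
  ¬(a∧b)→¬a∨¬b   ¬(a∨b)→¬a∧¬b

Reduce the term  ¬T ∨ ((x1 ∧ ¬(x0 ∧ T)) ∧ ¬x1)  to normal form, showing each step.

Answer: normal form = (x1 ∧ ¬x0) ∧ ¬x1  (in 5 steps)

Reduction:
  start: ¬T ∨ ((x1 ∧ ¬(x0 ∧ T)) ∧ ¬x1)
  →1  F ∨ ((x1 ∧ ¬(x0 ∧ T)) ∧ ¬x1)
  →2  (x1 ∧ ¬(x0 ∧ T)) ∧ ¬x1
  →3  (x1 ∧ (¬x0 ∨ ¬T)) ∧ ¬x1
  →4  (x1 ∧ (¬x0 ∨ F)) ∧ ¬x1
  →5  (x1 ∧ ¬x0) ∧ ¬x1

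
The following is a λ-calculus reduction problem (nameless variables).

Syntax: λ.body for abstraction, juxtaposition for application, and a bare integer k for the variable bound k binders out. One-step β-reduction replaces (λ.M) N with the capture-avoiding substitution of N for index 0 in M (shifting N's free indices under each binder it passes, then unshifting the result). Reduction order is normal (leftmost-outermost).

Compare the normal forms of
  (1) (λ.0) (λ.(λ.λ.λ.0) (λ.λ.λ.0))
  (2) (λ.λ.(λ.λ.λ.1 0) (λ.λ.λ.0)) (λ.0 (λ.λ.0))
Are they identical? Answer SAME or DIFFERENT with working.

Term A:
  start: (λ.0) (λ.(λ.λ.λ.0) (λ.λ.λ.0))
  →1  λ.(λ.λ.λ.0) (λ.λ.λ.0)
  →2  λ.λ.λ.0

Term B:
  start: (λ.λ.(λ.λ.λ.1 0) (λ.λ.λ.0)) (λ.0 (λ.λ.0))
  →1  λ.(λ.λ.λ.1 0) (λ.λ.λ.0)
  →2  λ.λ.λ.1 0

Answer: DIFFERENT — A ⇓ λ.λ.λ.0, B ⇓ λ.λ.λ.1 0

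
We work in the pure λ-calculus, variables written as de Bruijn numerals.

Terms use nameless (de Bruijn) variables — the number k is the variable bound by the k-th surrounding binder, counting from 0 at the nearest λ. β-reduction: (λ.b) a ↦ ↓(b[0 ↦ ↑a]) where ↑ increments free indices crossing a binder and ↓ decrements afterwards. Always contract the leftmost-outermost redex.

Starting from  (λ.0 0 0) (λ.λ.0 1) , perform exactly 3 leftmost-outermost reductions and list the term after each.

Answer: after 3 steps: (λ.λ.0 1) (λ.λ.0 1)

Reduction:
  start: (λ.0 0 0) (λ.λ.0 1)
  step 1: (λ.λ.0 1) (λ.λ.0 1) (λ.λ.0 1)
  step 2: (λ.0 (λ.λ.0 1)) (λ.λ.0 1)
  step 3: (λ.λ.0 1) (λ.λ.0 1)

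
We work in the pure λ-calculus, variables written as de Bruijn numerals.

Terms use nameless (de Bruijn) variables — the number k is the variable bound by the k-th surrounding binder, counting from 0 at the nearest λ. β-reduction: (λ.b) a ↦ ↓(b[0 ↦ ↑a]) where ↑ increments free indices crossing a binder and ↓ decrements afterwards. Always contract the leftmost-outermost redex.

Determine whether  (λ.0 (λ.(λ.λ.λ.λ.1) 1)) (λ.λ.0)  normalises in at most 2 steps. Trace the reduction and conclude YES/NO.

  start: (λ.0 (λ.(λ.λ.λ.λ.1) 1)) (λ.λ.0)
  [1] (λ.λ.0) (λ.(λ.λ.λ.λ.1) (λ.λ.0))
  [2] λ.0

Answer: YES — reaches normal form λ.0 in 2 ≤ 2 steps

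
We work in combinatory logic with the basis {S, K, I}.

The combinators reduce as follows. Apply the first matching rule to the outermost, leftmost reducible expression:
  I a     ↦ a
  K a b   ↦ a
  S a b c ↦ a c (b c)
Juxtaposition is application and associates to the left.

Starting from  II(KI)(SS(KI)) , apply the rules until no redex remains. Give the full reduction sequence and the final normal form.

Answer: normal form = I  (in 3 steps)

Derivation:
  start: II(KI)(SS(KI))
  →1  I(KI)(SS(KI))
  →2  KI(SS(KI))
  →3  I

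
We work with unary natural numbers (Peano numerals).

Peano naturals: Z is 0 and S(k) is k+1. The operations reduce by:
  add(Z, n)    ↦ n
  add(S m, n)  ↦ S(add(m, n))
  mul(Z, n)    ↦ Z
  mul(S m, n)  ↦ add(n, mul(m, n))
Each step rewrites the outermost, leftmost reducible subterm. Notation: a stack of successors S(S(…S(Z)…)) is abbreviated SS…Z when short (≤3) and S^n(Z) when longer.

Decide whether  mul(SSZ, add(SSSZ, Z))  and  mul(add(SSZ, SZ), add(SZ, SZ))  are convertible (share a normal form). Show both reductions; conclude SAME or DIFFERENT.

Answer: SAME — A ⇓ S^6(Z), B ⇓ S^6(Z)

Working:
Term A:
  start: mul(SSZ, add(SSSZ, Z))
  step 1: add(add(SSSZ, Z), mul(SZ, add(SSSZ, Z)))
  step 2: add(S(add(SSZ, Z)), mul(SZ, add(SSSZ, Z)))
  step 3: S(add(add(SSZ, Z), mul(SZ, add(SSSZ, Z))))
  step 4: S(add(S(add(SZ, Z)), mul(SZ, add(SSSZ, Z))))
  step 5: S(S(add(add(SZ, Z), mul(SZ, add(SSSZ, Z)))))
  step 6: S(S(add(S(add(Z, Z)), mul(SZ, add(SSSZ, Z)))))
  step 7: S(S(S(add(add(Z, Z), mul(SZ, add(SSSZ, Z))))))
  step 8: S(S(S(add(Z, mul(SZ, add(SSSZ, Z))))))
  step 9: S(S(S(mul(SZ, add(SSSZ, Z)))))
  step 10: S(S(S(add(add(SSSZ, Z), mul(Z, add(SSSZ, Z))))))
  step 11: S(S(S(add(S(add(SSZ, Z)), mul(Z, add(SSSZ, Z))))))
  step 12: S(S(S(S(add(add(SSZ, Z), mul(Z, add(SSSZ, Z)))))))
  step 13: S(S(S(S(add(S(add(SZ, Z)), mul(Z, add(SSSZ, Z)))))))
  step 14: S(S(S(S(S(add(add(SZ, Z), mul(Z, add(SSSZ, Z))))))))
  step 15: S(S(S(S(S(add(S(add(Z, Z)), mul(Z, add(SSSZ, Z))))))))
  step 16: S(S(S(S(S(S(add(add(Z, Z), mul(Z, add(SSSZ, Z)))))))))
  step 17: S(S(S(S(S(S(add(Z, mul(Z, add(SSSZ, Z)))))))))
  step 18: S(S(S(S(S(S(mul(Z, add(SSSZ, Z))))))))
  step 19: S^6(Z)

Term B:
  start: mul(add(SSZ, SZ), add(SZ, SZ))
  step 1: mul(S(add(SZ, SZ)), add(SZ, SZ))
  step 2: add(add(SZ, SZ), mul(add(SZ, SZ), add(SZ, SZ)))
  step 3: add(S(add(Z, SZ)), mul(add(SZ, SZ), add(SZ, SZ)))
  step 4: S(add(add(Z, SZ), mul(add(SZ, SZ), add(SZ, SZ))))
  step 5: S(add(SZ, mul(add(SZ, SZ), add(SZ, SZ))))
  step 6: S(S(add(Z, mul(add(SZ, SZ), add(SZ, SZ)))))
  step 7: S(S(mul(add(SZ, SZ), add(SZ, SZ))))
  step 8: S(S(mul(S(add(Z, SZ)), add(SZ, SZ))))
  step 9: S(S(add(add(SZ, SZ), mul(add(Z, SZ), add(SZ, SZ)))))
  step 10: S(S(add(S(add(Z, SZ)), mul(add(Z, SZ), add(SZ, SZ)))))
  step 11: S(S(S(add(add(Z, SZ), mul(add(Z, SZ), add(SZ, SZ))))))
  step 12: S(S(S(add(SZ, mul(add(Z, SZ), add(SZ, SZ))))))
  step 13: S(S(S(S(add(Z, mul(add(Z, SZ), add(SZ, SZ)))))))
  step 14: S(S(S(S(mul(add(Z, SZ), add(SZ, SZ))))))
  step 15: S(S(S(S(mul(SZ, add(SZ, SZ))))))
  step 16: S(S(S(S(add(add(SZ, SZ), mul(Z, add(SZ, SZ)))))))
  step 17: S(S(S(S(add(S(add(Z, SZ)), mul(Z, add(SZ, SZ)))))))
  step 18: S(S(S(S(S(add(add(Z, SZ), mul(Z, add(SZ, SZ))))))))
  step 19: S(S(S(S(S(add(SZ, mul(Z, add(SZ, SZ))))))))
  step 20: S(S(S(S(S(S(add(Z, mul(Z, add(SZ, SZ)))))))))
  step 21: S(S(S(S(S(S(mul(Z, add(SZ, SZ))))))))
  step 22: S^6(Z)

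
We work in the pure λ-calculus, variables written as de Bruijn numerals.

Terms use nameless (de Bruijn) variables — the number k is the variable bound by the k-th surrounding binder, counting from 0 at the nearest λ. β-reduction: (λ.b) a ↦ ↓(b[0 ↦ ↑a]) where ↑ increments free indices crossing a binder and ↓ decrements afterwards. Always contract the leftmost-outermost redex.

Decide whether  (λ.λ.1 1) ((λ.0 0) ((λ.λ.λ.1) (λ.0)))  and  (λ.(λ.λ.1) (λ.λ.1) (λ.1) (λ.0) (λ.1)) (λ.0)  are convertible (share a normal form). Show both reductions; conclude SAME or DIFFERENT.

Term A:
  start: (λ.λ.1 1) ((λ.0 0) ((λ.λ.λ.1) (λ.0)))
  →1  λ.(λ.0 0) ((λ.λ.λ.1) (λ.0)) ((λ.0 0) ((λ.λ.λ.1) (λ.0)))
  →2  λ.(λ.λ.λ.1) (λ.0) ((λ.λ.λ.1) (λ.0)) ((λ.0 0) ((λ.λ.λ.1) (λ.0)))
  →3  λ.(λ.λ.1) ((λ.λ.λ.1) (λ.0)) ((λ.0 0) ((λ.λ.λ.1) (λ.0)))
  →4  λ.(λ.(λ.λ.λ.1) (λ.0)) ((λ.0 0) ((λ.λ.λ.1) (λ.0)))
  →5  λ.(λ.λ.λ.1) (λ.0)
  →6  λ.λ.λ.1

Term B:
  start: (λ.(λ.λ.1) (λ.λ.1) (λ.1) (λ.0) (λ.1)) (λ.0)
  →1  (λ.λ.1) (λ.λ.1) (λ.λ.0) (λ.0) (λ.λ.0)
  →2  (λ.λ.λ.1) (λ.λ.0) (λ.0) (λ.λ.0)
  →3  (λ.λ.1) (λ.0) (λ.λ.0)
  →4  (λ.λ.0) (λ.λ.0)
  →5  λ.0

Answer: DIFFERENT — A ⇓ λ.λ.λ.1, B ⇓ λ.0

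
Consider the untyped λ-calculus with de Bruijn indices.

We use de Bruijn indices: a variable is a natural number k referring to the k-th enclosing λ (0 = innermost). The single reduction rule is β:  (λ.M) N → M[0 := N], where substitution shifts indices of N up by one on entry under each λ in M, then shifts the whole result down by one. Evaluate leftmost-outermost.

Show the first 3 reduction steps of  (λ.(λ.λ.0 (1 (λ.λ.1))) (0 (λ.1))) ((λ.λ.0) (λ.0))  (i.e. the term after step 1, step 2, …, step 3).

  start: (λ.(λ.λ.0 (1 (λ.λ.1))) (0 (λ.1))) ((λ.λ.0) (λ.0))
  →1  (λ.λ.0 (1 (λ.λ.1))) ((λ.λ.0) (λ.0) (λ.(λ.λ.0) (λ.0)))
  →2  λ.0 ((λ.λ.0) (λ.0) (λ.(λ.λ.0) (λ.0)) (λ.λ.1))
  →3  λ.0 ((λ.0) (λ.(λ.λ.0) (λ.0)) (λ.λ.1))

Answer: after 3 steps: λ.0 ((λ.0) (λ.(λ.λ.0) (λ.0)) (λ.λ.1))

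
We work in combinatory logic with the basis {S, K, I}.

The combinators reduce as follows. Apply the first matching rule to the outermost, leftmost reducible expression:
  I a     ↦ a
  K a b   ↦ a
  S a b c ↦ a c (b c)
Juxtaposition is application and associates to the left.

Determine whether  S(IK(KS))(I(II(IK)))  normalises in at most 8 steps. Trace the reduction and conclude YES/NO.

Answer: YES — reaches normal form S(K(KS))K in 5 ≤ 8 steps

Derivation:
  start: S(IK(KS))(I(II(IK)))
  step 1: S(K(KS))(I(II(IK)))
  step 2: S(K(KS))(II(IK))
  step 3: S(K(KS))(I(IK))
  step 4: S(K(KS))(IK)
  step 5: S(K(KS))K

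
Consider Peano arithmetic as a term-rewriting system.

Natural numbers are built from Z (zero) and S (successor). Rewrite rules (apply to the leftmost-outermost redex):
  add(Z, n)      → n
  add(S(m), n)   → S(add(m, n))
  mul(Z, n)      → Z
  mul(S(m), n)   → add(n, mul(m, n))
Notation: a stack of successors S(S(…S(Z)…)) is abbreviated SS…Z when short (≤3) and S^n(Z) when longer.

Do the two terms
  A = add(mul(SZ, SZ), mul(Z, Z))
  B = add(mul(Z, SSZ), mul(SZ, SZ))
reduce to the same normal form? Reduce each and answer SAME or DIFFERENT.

Answer: SAME — A ⇓ SZ, B ⇓ SZ

Working:
Term A:
  start: add(mul(SZ, SZ), mul(Z, Z))
  →1  add(add(SZ, mul(Z, SZ)), mul(Z, Z))
  →2  add(S(add(Z, mul(Z, SZ))), mul(Z, Z))
  →3  S(add(add(Z, mul(Z, SZ)), mul(Z, Z)))
  →4  S(add(mul(Z, SZ), mul(Z, Z)))
  →5  S(add(Z, mul(Z, Z)))
  →6  S(mul(Z, Z))
  →7  SZ

Term B:
  start: add(mul(Z, SSZ), mul(SZ, SZ))
  →1  add(Z, mul(SZ, SZ))
  →2  mul(SZ, SZ)
  →3  add(SZ, mul(Z, SZ))
  →4  S(add(Z, mul(Z, SZ)))
  →5  S(mul(Z, SZ))
  →6  SZ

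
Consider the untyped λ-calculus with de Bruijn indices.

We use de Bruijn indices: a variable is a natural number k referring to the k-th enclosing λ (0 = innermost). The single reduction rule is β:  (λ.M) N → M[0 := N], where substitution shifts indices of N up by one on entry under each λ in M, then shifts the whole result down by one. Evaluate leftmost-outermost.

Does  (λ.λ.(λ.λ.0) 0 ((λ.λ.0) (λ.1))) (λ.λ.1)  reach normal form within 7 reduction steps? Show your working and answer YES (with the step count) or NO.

Answer: YES — reaches normal form λ.λ.0 in 4 ≤ 7 steps

Reduction:
  start: (λ.λ.(λ.λ.0) 0 ((λ.λ.0) (λ.1))) (λ.λ.1)
  step 1: λ.(λ.λ.0) 0 ((λ.λ.0) (λ.1))
  step 2: λ.(λ.0) ((λ.λ.0) (λ.1))
  step 3: λ.(λ.λ.0) (λ.1)
  step 4: λ.λ.0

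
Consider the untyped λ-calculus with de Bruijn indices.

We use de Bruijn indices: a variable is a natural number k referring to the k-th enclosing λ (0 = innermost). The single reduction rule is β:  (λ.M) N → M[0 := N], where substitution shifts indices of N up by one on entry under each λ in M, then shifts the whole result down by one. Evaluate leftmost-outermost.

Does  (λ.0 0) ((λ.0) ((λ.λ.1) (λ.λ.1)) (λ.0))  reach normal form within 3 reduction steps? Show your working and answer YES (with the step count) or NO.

Answer: NO — after 3 steps the term is (λ.λ.λ.1) (λ.0) ((λ.0) ((λ.λ.1) (λ.λ.1)) (λ.0)), not yet normal

Working:
  start: (λ.0 0) ((λ.0) ((λ.λ.1) (λ.λ.1)) (λ.0))
  →1  (λ.0) ((λ.λ.1) (λ.λ.1)) (λ.0) ((λ.0) ((λ.λ.1) (λ.λ.1)) (λ.0))
  →2  (λ.λ.1) (λ.λ.1) (λ.0) ((λ.0) ((λ.λ.1) (λ.λ.1)) (λ.0))
  →3  (λ.λ.λ.1) (λ.0) ((λ.0) ((λ.λ.1) (λ.λ.1)) (λ.0))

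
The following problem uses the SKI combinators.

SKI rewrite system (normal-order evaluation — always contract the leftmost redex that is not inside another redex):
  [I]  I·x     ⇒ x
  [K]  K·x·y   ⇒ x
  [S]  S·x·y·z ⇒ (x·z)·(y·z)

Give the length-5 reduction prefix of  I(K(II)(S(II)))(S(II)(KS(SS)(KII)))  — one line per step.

  start: I(K(II)(S(II)))(S(II)(KS(SS)(KII)))
  →1  K(II)(S(II))(S(II)(KS(SS)(KII)))
  →2  II(S(II)(KS(SS)(KII)))
  →3  I(S(II)(KS(SS)(KII)))
  →4  S(II)(KS(SS)(KII))
  →5  SI(KS(SS)(KII))

Answer: after 5 steps: SI(KS(SS)(KII))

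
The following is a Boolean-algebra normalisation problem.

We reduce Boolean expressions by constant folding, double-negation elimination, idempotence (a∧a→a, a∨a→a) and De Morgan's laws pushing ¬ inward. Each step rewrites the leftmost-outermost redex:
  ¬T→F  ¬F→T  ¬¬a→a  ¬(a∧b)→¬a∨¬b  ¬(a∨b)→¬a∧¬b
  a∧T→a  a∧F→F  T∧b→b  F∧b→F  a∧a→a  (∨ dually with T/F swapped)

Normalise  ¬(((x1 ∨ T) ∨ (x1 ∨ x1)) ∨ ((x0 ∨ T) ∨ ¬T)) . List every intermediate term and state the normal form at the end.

Answer: normal form = F  (in 7 steps)

Derivation:
  start: ¬(((x1 ∨ T) ∨ (x1 ∨ x1)) ∨ ((x0 ∨ T) ∨ ¬T))
  [1] ¬((x1 ∨ T) ∨ (x1 ∨ x1)) ∧ ¬((x0 ∨ T) ∨ ¬T)
  [2] (¬(x1 ∨ T) ∧ ¬(x1 ∨ x1)) ∧ ¬((x0 ∨ T) ∨ ¬T)
  [3] ((¬x1 ∧ ¬T) ∧ ¬(x1 ∨ x1)) ∧ ¬((x0 ∨ T) ∨ ¬T)
  [4] ((¬x1 ∧ F) ∧ ¬(x1 ∨ x1)) ∧ ¬((x0 ∨ T) ∨ ¬T)
  [5] (F ∧ ¬(x1 ∨ x1)) ∧ ¬((x0 ∨ T) ∨ ¬T)
  [6] F ∧ ¬((x0 ∨ T) ∨ ¬T)
  [7] F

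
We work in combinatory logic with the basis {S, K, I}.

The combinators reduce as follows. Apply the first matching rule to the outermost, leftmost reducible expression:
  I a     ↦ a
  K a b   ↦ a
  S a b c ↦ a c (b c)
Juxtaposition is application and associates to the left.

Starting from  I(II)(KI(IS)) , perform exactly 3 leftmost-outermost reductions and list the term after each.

Answer: after 3 steps: KI(IS)

Derivation:
  start: I(II)(KI(IS))
  step 1: II(KI(IS))
  step 2: I(KI(IS))
  step 3: KI(IS)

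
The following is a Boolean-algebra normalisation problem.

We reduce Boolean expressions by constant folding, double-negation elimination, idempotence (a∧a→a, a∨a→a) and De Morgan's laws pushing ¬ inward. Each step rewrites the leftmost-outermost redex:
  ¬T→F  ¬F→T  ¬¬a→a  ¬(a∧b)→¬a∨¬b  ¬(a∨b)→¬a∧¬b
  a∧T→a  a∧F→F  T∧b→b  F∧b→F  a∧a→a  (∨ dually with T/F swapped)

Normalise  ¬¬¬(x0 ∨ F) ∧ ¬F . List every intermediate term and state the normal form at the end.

Answer: normal form = ¬x0  (in 6 steps)

Derivation:
  start: ¬¬¬(x0 ∨ F) ∧ ¬F
  [1] ¬(x0 ∨ F) ∧ ¬F
  [2] (¬x0 ∧ ¬F) ∧ ¬F
  [3] (¬x0 ∧ T) ∧ ¬F
  [4] ¬x0 ∧ ¬F
  [5] ¬x0 ∧ T
  [6] ¬x0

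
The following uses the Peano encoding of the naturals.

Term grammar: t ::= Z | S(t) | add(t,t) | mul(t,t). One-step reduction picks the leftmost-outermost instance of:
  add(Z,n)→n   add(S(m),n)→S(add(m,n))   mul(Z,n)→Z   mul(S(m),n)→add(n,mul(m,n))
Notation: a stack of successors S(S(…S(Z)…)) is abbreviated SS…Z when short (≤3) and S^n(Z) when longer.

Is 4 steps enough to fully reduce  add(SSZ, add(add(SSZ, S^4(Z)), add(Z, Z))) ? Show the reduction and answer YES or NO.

Answer: NO — after 4 steps the term is S(S(add(S(add(SZ, S^4(Z))), add(Z, Z)))), not yet normal

Working:
  start: add(SSZ, add(add(SSZ, S^4(Z)), add(Z, Z)))
  →1  S(add(SZ, add(add(SSZ, S^4(Z)), add(Z, Z))))
  →2  S(S(add(Z, add(add(SSZ, S^4(Z)), add(Z, Z)))))
  →3  S(S(add(add(SSZ, S^4(Z)), add(Z, Z))))
  →4  S(S(add(S(add(SZ, S^4(Z))), add(Z, Z))))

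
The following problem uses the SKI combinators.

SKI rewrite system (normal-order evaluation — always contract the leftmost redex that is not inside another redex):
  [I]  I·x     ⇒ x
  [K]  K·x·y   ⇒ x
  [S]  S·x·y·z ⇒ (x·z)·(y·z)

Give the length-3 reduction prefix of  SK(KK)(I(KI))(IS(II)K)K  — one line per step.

  start: SK(KK)(I(KI))(IS(II)K)K
  →1  K(I(KI))(KK(I(KI)))(IS(II)K)K
  →2  I(KI)(IS(II)K)K
  →3  KI(IS(II)K)K

Answer: after 3 steps: KI(IS(II)K)K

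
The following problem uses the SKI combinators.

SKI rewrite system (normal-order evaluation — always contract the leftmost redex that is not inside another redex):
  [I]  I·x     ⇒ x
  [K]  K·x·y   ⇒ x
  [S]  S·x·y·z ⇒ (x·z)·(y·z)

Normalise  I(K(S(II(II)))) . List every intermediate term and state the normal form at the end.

  start: I(K(S(II(II))))
  →1  K(S(II(II)))
  →2  K(S(I(II)))
  →3  K(S(II))
  →4  K(SI)

Answer: normal form = K(SI)  (in 4 steps)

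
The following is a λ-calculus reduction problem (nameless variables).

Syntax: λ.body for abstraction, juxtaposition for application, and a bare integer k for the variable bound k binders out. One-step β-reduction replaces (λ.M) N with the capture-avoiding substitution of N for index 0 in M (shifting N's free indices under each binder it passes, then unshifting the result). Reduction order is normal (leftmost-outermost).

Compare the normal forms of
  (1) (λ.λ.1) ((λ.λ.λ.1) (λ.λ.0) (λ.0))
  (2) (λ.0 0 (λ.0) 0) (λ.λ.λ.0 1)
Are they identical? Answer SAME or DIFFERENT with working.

Answer: DIFFERENT — A ⇓ λ.λ.λ.0, B ⇓ λ.λ.0 1

Working:
Term A:
  start: (λ.λ.1) ((λ.λ.λ.1) (λ.λ.0) (λ.0))
  [1] λ.(λ.λ.λ.1) (λ.λ.0) (λ.0)
  [2] λ.(λ.λ.1) (λ.0)
  [3] λ.λ.λ.0

Term B:
  start: (λ.0 0 (λ.0) 0) (λ.λ.λ.0 1)
  [1] (λ.λ.λ.0 1) (λ.λ.λ.0 1) (λ.0) (λ.λ.λ.0 1)
  [2] (λ.λ.0 1) (λ.0) (λ.λ.λ.0 1)
  [3] (λ.0 (λ.0)) (λ.λ.λ.0 1)
  [4] (λ.λ.λ.0 1) (λ.0)
  [5] λ.λ.0 1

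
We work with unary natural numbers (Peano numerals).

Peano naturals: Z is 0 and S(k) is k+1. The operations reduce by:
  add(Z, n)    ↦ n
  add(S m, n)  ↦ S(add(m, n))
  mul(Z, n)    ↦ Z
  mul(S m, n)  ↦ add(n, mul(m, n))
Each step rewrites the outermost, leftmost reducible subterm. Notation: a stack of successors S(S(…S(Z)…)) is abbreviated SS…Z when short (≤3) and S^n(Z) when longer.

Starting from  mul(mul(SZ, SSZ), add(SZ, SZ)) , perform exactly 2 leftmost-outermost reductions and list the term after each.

  start: mul(mul(SZ, SSZ), add(SZ, SZ))
  →1  mul(add(SSZ, mul(Z, SSZ)), add(SZ, SZ))
  →2  mul(S(add(SZ, mul(Z, SSZ))), add(SZ, SZ))

Answer: after 2 steps: mul(S(add(SZ, mul(Z, SSZ))), add(SZ, SZ))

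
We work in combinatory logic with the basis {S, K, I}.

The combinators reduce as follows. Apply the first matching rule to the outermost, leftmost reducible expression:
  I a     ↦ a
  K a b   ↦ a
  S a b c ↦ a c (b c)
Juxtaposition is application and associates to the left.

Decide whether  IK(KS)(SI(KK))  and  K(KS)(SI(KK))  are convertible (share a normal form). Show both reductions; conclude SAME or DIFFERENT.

Term A:
  start: IK(KS)(SI(KK))
  →1  K(KS)(SI(KK))
  →2  KS

Term B:
  start: K(KS)(SI(KK))
  →1  KS

Answer: SAME — A ⇓ KS, B ⇓ KS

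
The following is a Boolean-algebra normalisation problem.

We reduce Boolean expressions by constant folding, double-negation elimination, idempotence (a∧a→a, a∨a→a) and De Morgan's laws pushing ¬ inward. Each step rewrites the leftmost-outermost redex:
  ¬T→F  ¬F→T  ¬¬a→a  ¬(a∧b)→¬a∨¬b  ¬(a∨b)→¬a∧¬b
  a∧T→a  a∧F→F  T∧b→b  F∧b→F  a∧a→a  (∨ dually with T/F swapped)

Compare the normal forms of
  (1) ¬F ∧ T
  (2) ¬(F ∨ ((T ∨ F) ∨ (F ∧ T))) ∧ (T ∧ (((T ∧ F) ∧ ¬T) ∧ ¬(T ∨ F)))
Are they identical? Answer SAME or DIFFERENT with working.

Term A:
  start: ¬F ∧ T
  step 1: ¬F
  step 2: T

Term B:
  start: ¬(F ∨ ((T ∨ F) ∨ (F ∧ T))) ∧ (T ∧ (((T ∧ F) ∧ ¬T) ∧ ¬(T ∨ F)))
  step 1: (¬F ∧ ¬((T ∨ F) ∨ (F ∧ T))) ∧ (T ∧ (((T ∧ F) ∧ ¬T) ∧ ¬(T ∨ F)))
  step 2: (T ∧ ¬((T ∨ F) ∨ (F ∧ T))) ∧ (T ∧ (((T ∧ F) ∧ ¬T) ∧ ¬(T ∨ F)))
  step 3: ¬((T ∨ F) ∨ (F ∧ T)) ∧ (T ∧ (((T ∧ F) ∧ ¬T) ∧ ¬(T ∨ F)))
  step 4: (¬(T ∨ F) ∧ ¬(F ∧ T)) ∧ (T ∧ (((T ∧ F) ∧ ¬T) ∧ ¬(T ∨ F)))
  step 5: ((¬T ∧ ¬F) ∧ ¬(F ∧ T)) ∧ (T ∧ (((T ∧ F) ∧ ¬T) ∧ ¬(T ∨ F)))
  step 6: ((F ∧ ¬F) ∧ ¬(F ∧ T)) ∧ (T ∧ (((T ∧ F) ∧ ¬T) ∧ ¬(T ∨ F)))
  step 7: (F ∧ ¬(F ∧ T)) ∧ (T ∧ (((T ∧ F) ∧ ¬T) ∧ ¬(T ∨ F)))
  step 8: F ∧ (T ∧ (((T ∧ F) ∧ ¬T) ∧ ¬(T ∨ F)))
  step 9: F

Answer: DIFFERENT — A ⇓ T, B ⇓ F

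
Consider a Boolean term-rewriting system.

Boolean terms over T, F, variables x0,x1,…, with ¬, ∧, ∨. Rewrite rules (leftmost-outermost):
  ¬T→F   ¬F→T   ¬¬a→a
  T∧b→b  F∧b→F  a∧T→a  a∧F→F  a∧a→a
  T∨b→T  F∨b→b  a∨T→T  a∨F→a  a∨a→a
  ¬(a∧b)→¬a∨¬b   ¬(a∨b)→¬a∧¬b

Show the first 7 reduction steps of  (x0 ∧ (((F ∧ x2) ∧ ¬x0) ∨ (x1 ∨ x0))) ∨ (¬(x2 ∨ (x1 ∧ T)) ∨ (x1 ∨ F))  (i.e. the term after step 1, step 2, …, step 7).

  start: (x0 ∧ (((F ∧ x2) ∧ ¬x0) ∨ (x1 ∨ x0))) ∨ (¬(x2 ∨ (x1 ∧ T)) ∨ (x1 ∨ F))
  step 1: (x0 ∧ ((F ∧ ¬x0) ∨ (x1 ∨ x0))) ∨ (¬(x2 ∨ (x1 ∧ T)) ∨ (x1 ∨ F))
  step 2: (x0 ∧ (F ∨ (x1 ∨ x0))) ∨ (¬(x2 ∨ (x1 ∧ T)) ∨ (x1 ∨ F))
  step 3: (x0 ∧ (x1 ∨ x0)) ∨ (¬(x2 ∨ (x1 ∧ T)) ∨ (x1 ∨ F))
  step 4: (x0 ∧ (x1 ∨ x0)) ∨ ((¬x2 ∧ ¬(x1 ∧ T)) ∨ (x1 ∨ F))
  step 5: (x0 ∧ (x1 ∨ x0)) ∨ ((¬x2 ∧ (¬x1 ∨ ¬T)) ∨ (x1 ∨ F))
  step 6: (x0 ∧ (x1 ∨ x0)) ∨ ((¬x2 ∧ (¬x1 ∨ F)) ∨ (x1 ∨ F))
  step 7: (x0 ∧ (x1 ∨ x0)) ∨ ((¬x2 ∧ ¬x1) ∨ (x1 ∨ F))

Answer: after 7 steps: (x0 ∧ (x1 ∨ x0)) ∨ ((¬x2 ∧ ¬x1) ∨ (x1 ∨ F))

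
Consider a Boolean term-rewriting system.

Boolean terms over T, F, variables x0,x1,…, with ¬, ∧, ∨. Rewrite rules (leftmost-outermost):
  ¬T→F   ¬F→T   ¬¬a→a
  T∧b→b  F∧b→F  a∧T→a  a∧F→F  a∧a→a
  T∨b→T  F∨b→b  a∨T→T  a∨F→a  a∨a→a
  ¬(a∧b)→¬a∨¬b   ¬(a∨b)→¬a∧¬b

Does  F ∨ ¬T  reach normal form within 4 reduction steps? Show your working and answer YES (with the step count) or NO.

Answer: YES — reaches normal form F in 2 ≤ 4 steps

Reduction:
  start: F ∨ ¬T
  [1] ¬T
  [2] F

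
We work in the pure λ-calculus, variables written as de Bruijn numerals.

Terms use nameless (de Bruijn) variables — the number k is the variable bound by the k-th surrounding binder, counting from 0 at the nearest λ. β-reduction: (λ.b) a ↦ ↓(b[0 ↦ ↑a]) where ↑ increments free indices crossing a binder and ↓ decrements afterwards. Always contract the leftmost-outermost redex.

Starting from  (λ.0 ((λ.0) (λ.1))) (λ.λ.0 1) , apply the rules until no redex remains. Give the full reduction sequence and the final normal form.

Answer: normal form = λ.0 (λ.λ.λ.0 1)  (in 3 steps)

Reduction:
  start: (λ.0 ((λ.0) (λ.1))) (λ.λ.0 1)
  step 1: (λ.λ.0 1) ((λ.0) (λ.λ.λ.0 1))
  step 2: λ.0 ((λ.0) (λ.λ.λ.0 1))
  step 3: λ.0 (λ.λ.λ.0 1)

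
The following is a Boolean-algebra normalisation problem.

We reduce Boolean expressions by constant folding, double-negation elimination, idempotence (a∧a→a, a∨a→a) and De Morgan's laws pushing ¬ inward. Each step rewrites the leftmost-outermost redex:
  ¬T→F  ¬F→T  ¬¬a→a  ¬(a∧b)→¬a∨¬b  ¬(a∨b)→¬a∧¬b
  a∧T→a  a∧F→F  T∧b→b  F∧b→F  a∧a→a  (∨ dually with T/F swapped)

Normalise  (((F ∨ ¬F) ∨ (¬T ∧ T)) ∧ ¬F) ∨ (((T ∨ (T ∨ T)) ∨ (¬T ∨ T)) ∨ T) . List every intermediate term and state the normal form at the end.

  start: (((F ∨ ¬F) ∨ (¬T ∧ T)) ∧ ¬F) ∨ (((T ∨ (T ∨ T)) ∨ (¬T ∨ T)) ∨ T)
  →1  ((¬F ∨ (¬T ∧ T)) ∧ ¬F) ∨ (((T ∨ (T ∨ T)) ∨ (¬T ∨ T)) ∨ T)
  →2  ((T ∨ (¬T ∧ T)) ∧ ¬F) ∨ (((T ∨ (T ∨ T)) ∨ (¬T ∨ T)) ∨ T)
  →3  (T ∧ ¬F) ∨ (((T ∨ (T ∨ T)) ∨ (¬T ∨ T)) ∨ T)
  →4  ¬F ∨ (((T ∨ (T ∨ T)) ∨ (¬T ∨ T)) ∨ T)
  →5  T ∨ (((T ∨ (T ∨ T)) ∨ (¬T ∨ T)) ∨ T)
  →6  T

Answer: normal form = T  (in 6 steps)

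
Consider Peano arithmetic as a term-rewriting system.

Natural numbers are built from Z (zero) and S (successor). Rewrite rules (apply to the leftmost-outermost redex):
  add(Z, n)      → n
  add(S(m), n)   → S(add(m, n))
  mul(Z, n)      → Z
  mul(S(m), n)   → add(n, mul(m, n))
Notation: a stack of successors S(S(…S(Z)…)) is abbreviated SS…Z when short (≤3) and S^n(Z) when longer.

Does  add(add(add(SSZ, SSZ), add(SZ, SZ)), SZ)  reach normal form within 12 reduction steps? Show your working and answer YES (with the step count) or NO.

  start: add(add(add(SSZ, SSZ), add(SZ, SZ)), SZ)
  →1  add(add(S(add(SZ, SSZ)), add(SZ, SZ)), SZ)
  →2  add(S(add(add(SZ, SSZ), add(SZ, SZ))), SZ)
  →3  S(add(add(add(SZ, SSZ), add(SZ, SZ)), SZ))
  →4  S(add(add(S(add(Z, SSZ)), add(SZ, SZ)), SZ))
  →5  S(add(S(add(add(Z, SSZ), add(SZ, SZ))), SZ))
  →6  S(S(add(add(add(Z, SSZ), add(SZ, SZ)), SZ)))
  →7  S(S(add(add(SSZ, add(SZ, SZ)), SZ)))
  →8  S(S(add(S(add(SZ, add(SZ, SZ))), SZ)))
  →9  S(S(S(add(add(SZ, add(SZ, SZ)), SZ))))
  →10  S(S(S(add(S(add(Z, add(SZ, SZ))), SZ))))
  →11  S(S(S(S(add(add(Z, add(SZ, SZ)), SZ)))))
  →12  S(S(S(S(add(add(SZ, SZ), SZ)))))

Answer: NO — after 12 steps the term is S(S(S(S(add(add(SZ, SZ), SZ))))), not yet normal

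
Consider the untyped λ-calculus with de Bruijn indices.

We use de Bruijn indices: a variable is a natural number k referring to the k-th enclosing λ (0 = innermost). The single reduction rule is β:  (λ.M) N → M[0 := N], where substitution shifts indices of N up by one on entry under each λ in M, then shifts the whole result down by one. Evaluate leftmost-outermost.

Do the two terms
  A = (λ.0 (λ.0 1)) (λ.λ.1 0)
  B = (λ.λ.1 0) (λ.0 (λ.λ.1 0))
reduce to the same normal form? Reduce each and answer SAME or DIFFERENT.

Answer: SAME — A ⇓ λ.0 (λ.λ.1 0), B ⇓ λ.0 (λ.λ.1 0)

Working:
Term A:
  start: (λ.0 (λ.0 1)) (λ.λ.1 0)
  step 1: (λ.λ.1 0) (λ.0 (λ.λ.1 0))
  step 2: λ.(λ.0 (λ.λ.1 0)) 0
  step 3: λ.0 (λ.λ.1 0)

Term B:
  start: (λ.λ.1 0) (λ.0 (λ.λ.1 0))
  step 1: λ.(λ.0 (λ.λ.1 0)) 0
  step 2: λ.0 (λ.λ.1 0)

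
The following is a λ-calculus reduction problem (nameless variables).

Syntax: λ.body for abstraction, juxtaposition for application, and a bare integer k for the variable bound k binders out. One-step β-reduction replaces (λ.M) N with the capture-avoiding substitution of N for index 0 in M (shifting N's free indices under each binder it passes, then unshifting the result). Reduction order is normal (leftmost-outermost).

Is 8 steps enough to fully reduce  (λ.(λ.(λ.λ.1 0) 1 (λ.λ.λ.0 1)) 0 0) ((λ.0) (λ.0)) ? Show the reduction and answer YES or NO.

Answer: YES — reaches normal form λ.λ.0 1 in 7 ≤ 8 steps

Working:
  start: (λ.(λ.(λ.λ.1 0) 1 (λ.λ.λ.0 1)) 0 0) ((λ.0) (λ.0))
  [1] (λ.(λ.λ.1 0) ((λ.0) (λ.0)) (λ.λ.λ.0 1)) ((λ.0) (λ.0)) ((λ.0) (λ.0))
  [2] (λ.λ.1 0) ((λ.0) (λ.0)) (λ.λ.λ.0 1) ((λ.0) (λ.0))
  [3] (λ.(λ.0) (λ.0) 0) (λ.λ.λ.0 1) ((λ.0) (λ.0))
  [4] (λ.0) (λ.0) (λ.λ.λ.0 1) ((λ.0) (λ.0))
  [5] (λ.0) (λ.λ.λ.0 1) ((λ.0) (λ.0))
  [6] (λ.λ.λ.0 1) ((λ.0) (λ.0))
  [7] λ.λ.0 1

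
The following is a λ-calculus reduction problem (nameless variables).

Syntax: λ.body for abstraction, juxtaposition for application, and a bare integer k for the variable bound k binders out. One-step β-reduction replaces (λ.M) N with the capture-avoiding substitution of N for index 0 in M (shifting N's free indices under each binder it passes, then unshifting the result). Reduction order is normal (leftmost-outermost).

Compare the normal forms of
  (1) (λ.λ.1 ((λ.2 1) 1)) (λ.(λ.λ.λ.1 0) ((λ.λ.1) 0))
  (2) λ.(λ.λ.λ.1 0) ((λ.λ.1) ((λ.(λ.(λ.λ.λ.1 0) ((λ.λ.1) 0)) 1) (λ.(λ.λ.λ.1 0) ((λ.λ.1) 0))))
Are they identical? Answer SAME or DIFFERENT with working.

Answer: SAME — A ⇓ λ.λ.λ.1 0, B ⇓ λ.λ.λ.1 0

Reduction:
Term A:
  start: (λ.λ.1 ((λ.2 1) 1)) (λ.(λ.λ.λ.1 0) ((λ.λ.1) 0))
  [1] λ.(λ.(λ.λ.λ.1 0) ((λ.λ.1) 0)) ((λ.(λ.(λ.λ.λ.1 0) ((λ.λ.1) 0)) 1) (λ.(λ.λ.λ.1 0) ((λ.λ.1) 0)))
  [2] λ.(λ.λ.λ.1 0) ((λ.λ.1) ((λ.(λ.(λ.λ.λ.1 0) ((λ.λ.1) 0)) 1) (λ.(λ.λ.λ.1 0) ((λ.λ.1) 0))))
  [3] λ.λ.λ.1 0

Term B:
  start: λ.(λ.λ.λ.1 0) ((λ.λ.1) ((λ.(λ.(λ.λ.λ.1 0) ((λ.λ.1) 0)) 1) (λ.(λ.λ.λ.1 0) ((λ.λ.1) 0))))
  [1] λ.λ.λ.1 0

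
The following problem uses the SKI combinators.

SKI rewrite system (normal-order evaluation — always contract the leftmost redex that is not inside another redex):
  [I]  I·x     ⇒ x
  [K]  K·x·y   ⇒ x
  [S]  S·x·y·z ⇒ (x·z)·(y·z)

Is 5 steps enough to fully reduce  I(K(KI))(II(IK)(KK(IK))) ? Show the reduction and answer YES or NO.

  start: I(K(KI))(II(IK)(KK(IK)))
  [1] K(KI)(II(IK)(KK(IK)))
  [2] KI

Answer: YES — reaches normal form KI in 2 ≤ 5 steps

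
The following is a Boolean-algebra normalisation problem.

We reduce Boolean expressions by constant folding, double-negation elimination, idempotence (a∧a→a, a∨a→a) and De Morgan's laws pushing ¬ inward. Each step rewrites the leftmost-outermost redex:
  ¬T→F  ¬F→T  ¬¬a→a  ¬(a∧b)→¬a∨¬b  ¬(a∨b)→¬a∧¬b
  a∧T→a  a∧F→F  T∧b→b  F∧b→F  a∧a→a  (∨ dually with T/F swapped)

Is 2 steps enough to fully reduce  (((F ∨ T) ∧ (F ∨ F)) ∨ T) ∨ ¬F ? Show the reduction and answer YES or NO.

Answer: YES — reaches normal form T in 2 ≤ 2 steps

Reduction:
  start: (((F ∨ T) ∧ (F ∨ F)) ∨ T) ∨ ¬F
  [1] T ∨ ¬F
  [2] T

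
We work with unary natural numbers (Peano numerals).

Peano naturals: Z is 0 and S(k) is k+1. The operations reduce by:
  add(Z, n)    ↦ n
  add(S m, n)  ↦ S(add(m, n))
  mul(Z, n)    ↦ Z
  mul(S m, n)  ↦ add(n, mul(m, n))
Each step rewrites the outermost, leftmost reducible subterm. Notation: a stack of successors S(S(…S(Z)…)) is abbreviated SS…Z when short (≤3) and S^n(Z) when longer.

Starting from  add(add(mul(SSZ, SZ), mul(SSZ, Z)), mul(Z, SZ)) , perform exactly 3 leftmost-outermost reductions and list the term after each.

  start: add(add(mul(SSZ, SZ), mul(SSZ, Z)), mul(Z, SZ))
  step 1: add(add(add(SZ, mul(SZ, SZ)), mul(SSZ, Z)), mul(Z, SZ))
  step 2: add(add(S(add(Z, mul(SZ, SZ))), mul(SSZ, Z)), mul(Z, SZ))
  step 3: add(S(add(add(Z, mul(SZ, SZ)), mul(SSZ, Z))), mul(Z, SZ))

Answer: after 3 steps: add(S(add(add(Z, mul(SZ, SZ)), mul(SSZ, Z))), mul(Z, SZ))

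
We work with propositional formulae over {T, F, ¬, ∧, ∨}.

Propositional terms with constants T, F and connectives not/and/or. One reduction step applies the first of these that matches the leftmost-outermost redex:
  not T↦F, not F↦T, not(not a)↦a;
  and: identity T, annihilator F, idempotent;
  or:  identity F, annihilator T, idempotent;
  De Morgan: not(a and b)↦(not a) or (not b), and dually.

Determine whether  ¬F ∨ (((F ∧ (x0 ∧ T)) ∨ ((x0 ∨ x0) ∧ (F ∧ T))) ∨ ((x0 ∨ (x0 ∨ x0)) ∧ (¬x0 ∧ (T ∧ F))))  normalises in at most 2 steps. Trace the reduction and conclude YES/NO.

  start: ¬F ∨ (((F ∧ (x0 ∧ T)) ∨ ((x0 ∨ x0) ∧ (F ∧ T))) ∨ ((x0 ∨ (x0 ∨ x0)) ∧ (¬x0 ∧ (T ∧ F))))
  →1  T ∨ (((F ∧ (x0 ∧ T)) ∨ ((x0 ∨ x0) ∧ (F ∧ T))) ∨ ((x0 ∨ (x0 ∨ x0)) ∧ (¬x0 ∧ (T ∧ F))))
  →2  T

Answer: YES — reaches normal form T in 2 ≤ 2 steps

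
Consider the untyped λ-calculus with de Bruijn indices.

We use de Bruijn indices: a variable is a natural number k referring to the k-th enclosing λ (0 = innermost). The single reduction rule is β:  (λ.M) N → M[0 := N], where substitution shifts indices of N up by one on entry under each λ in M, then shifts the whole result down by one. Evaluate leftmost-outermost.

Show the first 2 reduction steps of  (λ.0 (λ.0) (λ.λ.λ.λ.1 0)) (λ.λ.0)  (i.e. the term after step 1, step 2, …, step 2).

Answer: after 2 steps: (λ.0) (λ.λ.λ.λ.1 0)

Derivation:
  start: (λ.0 (λ.0) (λ.λ.λ.λ.1 0)) (λ.λ.0)
  step 1: (λ.λ.0) (λ.0) (λ.λ.λ.λ.1 0)
  step 2: (λ.0) (λ.λ.λ.λ.1 0)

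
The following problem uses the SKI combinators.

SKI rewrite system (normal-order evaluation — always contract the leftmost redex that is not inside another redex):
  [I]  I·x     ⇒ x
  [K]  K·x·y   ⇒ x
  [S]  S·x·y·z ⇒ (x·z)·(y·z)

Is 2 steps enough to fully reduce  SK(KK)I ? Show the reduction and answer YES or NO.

Answer: YES — reaches normal form I in 2 ≤ 2 steps

Reduction:
  start: SK(KK)I
  →1  KI(KKI)
  →2  I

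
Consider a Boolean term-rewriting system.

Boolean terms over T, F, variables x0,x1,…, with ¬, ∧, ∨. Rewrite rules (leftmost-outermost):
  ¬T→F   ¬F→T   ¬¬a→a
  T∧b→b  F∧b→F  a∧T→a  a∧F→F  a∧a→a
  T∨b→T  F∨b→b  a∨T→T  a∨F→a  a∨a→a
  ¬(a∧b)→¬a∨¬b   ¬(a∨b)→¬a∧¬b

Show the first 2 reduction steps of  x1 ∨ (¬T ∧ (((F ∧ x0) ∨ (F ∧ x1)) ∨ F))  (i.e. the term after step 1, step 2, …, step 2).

Answer: after 2 steps: x1 ∨ F

Derivation:
  start: x1 ∨ (¬T ∧ (((F ∧ x0) ∨ (F ∧ x1)) ∨ F))
  [1] x1 ∨ (F ∧ (((F ∧ x0) ∨ (F ∧ x1)) ∨ F))
  [2] x1 ∨ F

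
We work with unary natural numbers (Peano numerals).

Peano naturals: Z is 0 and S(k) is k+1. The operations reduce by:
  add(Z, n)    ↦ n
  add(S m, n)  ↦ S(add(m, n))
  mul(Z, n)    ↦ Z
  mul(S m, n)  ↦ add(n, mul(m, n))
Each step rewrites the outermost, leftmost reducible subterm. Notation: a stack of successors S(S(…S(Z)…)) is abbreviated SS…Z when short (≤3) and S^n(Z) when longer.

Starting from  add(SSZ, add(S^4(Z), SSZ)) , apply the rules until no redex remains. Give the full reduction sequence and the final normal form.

  start: add(SSZ, add(S^4(Z), SSZ))
  step 1: S(add(SZ, add(S^4(Z), SSZ)))
  step 2: S(S(add(Z, add(S^4(Z), SSZ))))
  step 3: S(S(add(S^4(Z), SSZ)))
  step 4: S(S(S(add(SSSZ, SSZ))))
  step 5: S(S(S(S(add(SSZ, SSZ)))))
  step 6: S(S(S(S(S(add(SZ, SSZ))))))
  step 7: S(S(S(S(S(S(add(Z, SSZ)))))))
  step 8: S^8(Z)

Answer: normal form = S^8(Z)  (in 8 steps)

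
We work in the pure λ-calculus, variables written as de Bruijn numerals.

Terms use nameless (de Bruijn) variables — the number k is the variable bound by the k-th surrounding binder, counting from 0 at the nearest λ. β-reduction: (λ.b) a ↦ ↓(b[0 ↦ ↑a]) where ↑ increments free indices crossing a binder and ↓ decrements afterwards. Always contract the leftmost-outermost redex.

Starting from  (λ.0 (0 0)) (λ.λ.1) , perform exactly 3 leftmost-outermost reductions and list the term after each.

Answer: after 3 steps: λ.λ.λ.λ.1

Reduction:
  start: (λ.0 (0 0)) (λ.λ.1)
  step 1: (λ.λ.1) ((λ.λ.1) (λ.λ.1))
  step 2: λ.(λ.λ.1) (λ.λ.1)
  step 3: λ.λ.λ.λ.1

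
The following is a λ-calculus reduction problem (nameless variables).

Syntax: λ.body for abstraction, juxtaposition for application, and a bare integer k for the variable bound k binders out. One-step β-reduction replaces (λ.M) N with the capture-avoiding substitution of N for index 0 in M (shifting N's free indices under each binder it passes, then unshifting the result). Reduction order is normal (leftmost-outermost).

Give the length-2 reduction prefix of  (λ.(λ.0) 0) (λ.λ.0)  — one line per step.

Answer: after 2 steps: λ.λ.0

Derivation:
  start: (λ.(λ.0) 0) (λ.λ.0)
  →1  (λ.0) (λ.λ.0)
  →2  λ.λ.0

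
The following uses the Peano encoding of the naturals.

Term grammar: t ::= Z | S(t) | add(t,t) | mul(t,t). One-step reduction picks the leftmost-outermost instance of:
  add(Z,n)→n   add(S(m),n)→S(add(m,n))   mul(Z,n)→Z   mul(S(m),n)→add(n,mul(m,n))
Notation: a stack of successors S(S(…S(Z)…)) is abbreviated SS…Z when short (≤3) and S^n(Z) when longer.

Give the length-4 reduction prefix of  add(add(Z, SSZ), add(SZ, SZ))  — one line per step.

  start: add(add(Z, SSZ), add(SZ, SZ))
  →1  add(SSZ, add(SZ, SZ))
  →2  S(add(SZ, add(SZ, SZ)))
  →3  S(S(add(Z, add(SZ, SZ))))
  →4  S(S(add(SZ, SZ)))

Answer: after 4 steps: S(S(add(SZ, SZ)))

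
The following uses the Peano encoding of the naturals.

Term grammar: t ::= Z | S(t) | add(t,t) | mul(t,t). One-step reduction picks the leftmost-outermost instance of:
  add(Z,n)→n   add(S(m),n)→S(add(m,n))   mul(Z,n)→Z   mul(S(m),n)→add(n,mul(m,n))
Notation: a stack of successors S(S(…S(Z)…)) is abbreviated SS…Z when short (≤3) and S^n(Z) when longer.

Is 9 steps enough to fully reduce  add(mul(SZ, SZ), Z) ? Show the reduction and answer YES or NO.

  start: add(mul(SZ, SZ), Z)
  step 1: add(add(SZ, mul(Z, SZ)), Z)
  step 2: add(S(add(Z, mul(Z, SZ))), Z)
  step 3: S(add(add(Z, mul(Z, SZ)), Z))
  step 4: S(add(mul(Z, SZ), Z))
  step 5: S(add(Z, Z))
  step 6: SZ

Answer: YES — reaches normal form SZ in 6 ≤ 9 steps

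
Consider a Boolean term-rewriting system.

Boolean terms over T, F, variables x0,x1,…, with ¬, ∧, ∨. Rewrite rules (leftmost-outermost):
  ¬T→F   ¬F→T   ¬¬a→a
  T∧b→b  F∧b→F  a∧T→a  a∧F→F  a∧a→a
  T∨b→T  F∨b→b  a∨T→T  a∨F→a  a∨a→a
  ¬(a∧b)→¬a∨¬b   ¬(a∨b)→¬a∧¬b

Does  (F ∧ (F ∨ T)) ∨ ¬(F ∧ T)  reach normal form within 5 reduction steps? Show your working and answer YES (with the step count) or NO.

  start: (F ∧ (F ∨ T)) ∨ ¬(F ∧ T)
  [1] F ∨ ¬(F ∧ T)
  [2] ¬(F ∧ T)
  [3] ¬F ∨ ¬T
  [4] T ∨ ¬T
  [5] T

Answer: YES — reaches normal form T in 5 ≤ 5 steps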